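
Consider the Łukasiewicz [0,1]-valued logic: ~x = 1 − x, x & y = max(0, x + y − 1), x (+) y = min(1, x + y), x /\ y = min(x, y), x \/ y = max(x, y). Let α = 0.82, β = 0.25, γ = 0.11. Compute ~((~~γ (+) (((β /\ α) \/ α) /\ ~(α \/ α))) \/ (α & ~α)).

0.71

~γ = 1 − 0.11 = 0.89
~~γ = 1 − 0.89 = 0.11
β /\ α = min(0.25, 0.82) = 0.25
(β /\ α) \/ α = max(0.25, 0.82) = 0.82
α \/ α = max(0.82, 0.82) = 0.82
~(α \/ α) = 1 − 0.82 = 0.18
((β /\ α) \/ α) /\ ~(α \/ α) = min(0.82, 0.18) = 0.18
~~γ (+) (((β /\ α) \/ α) /\ ~(α \/ α)) = min(1, 0.11 + 0.18) = min(1, 0.29) = 0.29
~α = 1 − 0.82 = 0.18
α & ~α = max(0, 0.82 + 0.18 − 1) = max(0, 0.00) = 0.00
(~~γ (+) (((β /\ α) \/ α) /\ ~(α \/ α))) \/ (α & ~α) = max(0.29, 0.00) = 0.29
~((~~γ (+) (((β /\ α) \/ α) /\ ~(α \/ α))) \/ (α & ~α)) = 1 − 0.29 = 0.71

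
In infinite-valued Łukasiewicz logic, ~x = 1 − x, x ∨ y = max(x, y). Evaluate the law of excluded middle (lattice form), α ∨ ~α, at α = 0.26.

0.74

~α = 1 − 0.26 = 0.74
α ∨ ~α = max(0.26, 0.74) = 0.74
(The value 0.74 < 1 shows this instance is not satisfied; not a Ł∞-tautology — its value is max(a, 1−a).)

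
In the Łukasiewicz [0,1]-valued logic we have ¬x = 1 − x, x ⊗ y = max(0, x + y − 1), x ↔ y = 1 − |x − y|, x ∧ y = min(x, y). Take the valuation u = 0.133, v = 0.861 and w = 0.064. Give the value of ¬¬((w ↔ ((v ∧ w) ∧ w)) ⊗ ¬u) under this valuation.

0.867

v ∧ w = min(0.861, 0.064) = 0.064
(v ∧ w) ∧ w = min(0.064, 0.064) = 0.064
w ↔ ((v ∧ w) ∧ w) = 1 − |0.064 − 0.064| = 1 − 0.000 = 1.000
¬u = 1 − 0.133 = 0.867
(w ↔ ((v ∧ w) ∧ w)) ⊗ ¬u = max(0, 1.000 + 0.867 − 1) = max(0, 0.867) = 0.867
¬((w ↔ ((v ∧ w) ∧ w)) ⊗ ¬u) = 1 − 0.867 = 0.133
¬¬((w ↔ ((v ∧ w) ∧ w)) ⊗ ¬u) = 1 − 0.133 = 0.867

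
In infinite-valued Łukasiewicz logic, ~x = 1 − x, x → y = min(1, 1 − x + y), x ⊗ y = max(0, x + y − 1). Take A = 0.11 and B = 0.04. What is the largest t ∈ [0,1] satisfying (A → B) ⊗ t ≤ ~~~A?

A → B = min(1, 1 − 0.11 + 0.04) = min(1, 0.93) = 0.93
So the left factor is A → B = 0.93.
~A = 1 − 0.11 = 0.89
~~A = 1 − 0.89 = 0.11
~~~A = 1 − 0.11 = 0.89
So the right-hand bound is ~~~A = 0.89.
The residuum of the Łukasiewicz t-norm gives the supremum: min(1, 1 − 0.93 + 0.89).
1 − 0.93 + 0.89 = 0.96, so t = min(1, 0.96) = 0.96.
Check: 0.93 ⊗ 0.96 = max(0, 0.89) = 0.89 ≤ 0.89.

0.96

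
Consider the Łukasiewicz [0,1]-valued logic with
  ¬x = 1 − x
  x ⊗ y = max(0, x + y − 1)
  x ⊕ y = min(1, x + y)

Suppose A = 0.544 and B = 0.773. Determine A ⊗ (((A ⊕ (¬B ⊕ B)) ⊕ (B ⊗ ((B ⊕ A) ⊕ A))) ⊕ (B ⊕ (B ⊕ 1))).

¬B = 1 − 0.773 = 0.227
¬B ⊕ B = min(1, 0.227 + 0.773) = min(1, 1.000) = 1.000
A ⊕ (¬B ⊕ B) = min(1, 0.544 + 1.000) = min(1, 1.544) = 1.000
B ⊕ A = min(1, 0.773 + 0.544) = min(1, 1.317) = 1.000
(B ⊕ A) ⊕ A = min(1, 1.000 + 0.544) = min(1, 1.544) = 1.000
B ⊗ ((B ⊕ A) ⊕ A) = max(0, 0.773 + 1.000 − 1) = max(0, 0.773) = 0.773
(A ⊕ (¬B ⊕ B)) ⊕ (B ⊗ ((B ⊕ A) ⊕ A)) = min(1, 1.000 + 0.773) = min(1, 1.773) = 1.000
B ⊕ 1 = min(1, 0.773 + 1.000) = min(1, 1.773) = 1.000
B ⊕ (B ⊕ 1) = min(1, 0.773 + 1.000) = min(1, 1.773) = 1.000
((A ⊕ (¬B ⊕ B)) ⊕ (B ⊗ ((B ⊕ A) ⊕ A))) ⊕ (B ⊕ (B ⊕ 1)) = min(1, 1.000 + 1.000) = min(1, 2.000) = 1.000
A ⊗ (((A ⊕ (¬B ⊕ B)) ⊕ (B ⊗ ((B ⊕ A) ⊕ A))) ⊕ (B ⊕ (B ⊕ 1))) = max(0, 0.544 + 1.000 − 1) = max(0, 0.544) = 0.544

0.544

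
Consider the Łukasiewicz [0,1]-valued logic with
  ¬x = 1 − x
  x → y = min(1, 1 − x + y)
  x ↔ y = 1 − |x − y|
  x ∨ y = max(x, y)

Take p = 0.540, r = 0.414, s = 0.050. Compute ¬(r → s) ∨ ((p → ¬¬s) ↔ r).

0.904

r → s = min(1, 1 − 0.414 + 0.050) = min(1, 0.636) = 0.636
¬(r → s) = 1 − 0.636 = 0.364
¬s = 1 − 0.050 = 0.950
¬¬s = 1 − 0.950 = 0.050
p → ¬¬s = min(1, 1 − 0.540 + 0.050) = min(1, 0.510) = 0.510
(p → ¬¬s) ↔ r = 1 − |0.510 − 0.414| = 1 − 0.096 = 0.904
¬(r → s) ∨ ((p → ¬¬s) ↔ r) = max(0.364, 0.904) = 0.904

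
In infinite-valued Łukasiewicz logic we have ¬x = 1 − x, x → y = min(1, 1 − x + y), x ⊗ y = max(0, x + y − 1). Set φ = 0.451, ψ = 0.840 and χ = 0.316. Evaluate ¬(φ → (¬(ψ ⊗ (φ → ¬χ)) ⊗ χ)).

0.451

¬χ = 1 − 0.316 = 0.684
φ → ¬χ = min(1, 1 − 0.451 + 0.684) = min(1, 1.233) = 1.000
ψ ⊗ (φ → ¬χ) = max(0, 0.840 + 1.000 − 1) = max(0, 0.840) = 0.840
¬(ψ ⊗ (φ → ¬χ)) = 1 − 0.840 = 0.160
¬(ψ ⊗ (φ → ¬χ)) ⊗ χ = max(0, 0.160 + 0.316 − 1) = max(0, -0.524) = 0.000
φ → (¬(ψ ⊗ (φ → ¬χ)) ⊗ χ) = min(1, 1 − 0.451 + 0.000) = min(1, 0.549) = 0.549
¬(φ → (¬(ψ ⊗ (φ → ¬χ)) ⊗ χ)) = 1 − 0.549 = 0.451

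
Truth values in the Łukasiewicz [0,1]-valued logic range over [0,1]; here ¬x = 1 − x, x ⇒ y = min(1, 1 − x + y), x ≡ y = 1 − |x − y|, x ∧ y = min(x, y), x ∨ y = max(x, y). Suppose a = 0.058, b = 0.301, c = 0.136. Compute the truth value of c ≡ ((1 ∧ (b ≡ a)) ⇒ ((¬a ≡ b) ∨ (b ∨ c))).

0.534

b ≡ a = 1 − |0.301 − 0.058| = 1 − 0.243 = 0.757
1 ∧ (b ≡ a) = min(1.000, 0.757) = 0.757
¬a = 1 − 0.058 = 0.942
¬a ≡ b = 1 − |0.942 − 0.301| = 1 − 0.641 = 0.359
b ∨ c = max(0.301, 0.136) = 0.301
(¬a ≡ b) ∨ (b ∨ c) = max(0.359, 0.301) = 0.359
(1 ∧ (b ≡ a)) ⇒ ((¬a ≡ b) ∨ (b ∨ c)) = min(1, 1 − 0.757 + 0.359) = min(1, 0.602) = 0.602
c ≡ ((1 ∧ (b ≡ a)) ⇒ ((¬a ≡ b) ∨ (b ∨ c))) = 1 − |0.136 − 0.602| = 1 − 0.466 = 0.534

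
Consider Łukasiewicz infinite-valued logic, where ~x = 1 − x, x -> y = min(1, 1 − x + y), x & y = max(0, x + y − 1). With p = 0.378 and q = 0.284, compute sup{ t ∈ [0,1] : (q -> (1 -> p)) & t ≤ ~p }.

0.622

1 -> p = min(1, 1 − 1.000 + 0.378) = min(1, 0.378) = 0.378
q -> (1 -> p) = min(1, 1 − 0.284 + 0.378) = min(1, 1.094) = 1.000
So the left factor is q -> (1 -> p) = 1.000.
~p = 1 − 0.378 = 0.622
So the right-hand bound is ~p = 0.622.
The residuum of the Łukasiewicz t-norm gives the supremum: min(1, 1 − 1.000 + 0.622).
1 − 1.000 + 0.622 = 0.622, so t = min(1, 0.622) = 0.622.
Check: 1.000 & 0.622 = max(0, 0.622) = 0.622 ≤ 0.622.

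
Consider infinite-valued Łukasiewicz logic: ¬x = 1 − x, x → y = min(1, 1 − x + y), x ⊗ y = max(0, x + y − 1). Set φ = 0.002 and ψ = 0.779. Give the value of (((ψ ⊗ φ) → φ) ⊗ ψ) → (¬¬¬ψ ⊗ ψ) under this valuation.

0.221

ψ ⊗ φ = max(0, 0.779 + 0.002 − 1) = max(0, -0.219) = 0.000
(ψ ⊗ φ) → φ = min(1, 1 − 0.000 + 0.002) = min(1, 1.002) = 1.000
((ψ ⊗ φ) → φ) ⊗ ψ = max(0, 1.000 + 0.779 − 1) = max(0, 0.779) = 0.779
¬ψ = 1 − 0.779 = 0.221
¬¬ψ = 1 − 0.221 = 0.779
¬¬¬ψ = 1 − 0.779 = 0.221
¬¬¬ψ ⊗ ψ = max(0, 0.221 + 0.779 − 1) = max(0, 0.000) = 0.000
(((ψ ⊗ φ) → φ) ⊗ ψ) → (¬¬¬ψ ⊗ ψ) = min(1, 1 − 0.779 + 0.000) = min(1, 0.221) = 0.221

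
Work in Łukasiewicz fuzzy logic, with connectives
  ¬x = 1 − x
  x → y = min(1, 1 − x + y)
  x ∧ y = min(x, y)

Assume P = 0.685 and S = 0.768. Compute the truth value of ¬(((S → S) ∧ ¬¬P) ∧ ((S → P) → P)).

0.315

S → S = min(1, 1 − 0.768 + 0.768) = min(1, 1.000) = 1.000
¬P = 1 − 0.685 = 0.315
¬¬P = 1 − 0.315 = 0.685
(S → S) ∧ ¬¬P = min(1.000, 0.685) = 0.685
S → P = min(1, 1 − 0.768 + 0.685) = min(1, 0.917) = 0.917
(S → P) → P = min(1, 1 − 0.917 + 0.685) = min(1, 0.768) = 0.768
((S → S) ∧ ¬¬P) ∧ ((S → P) → P) = min(0.685, 0.768) = 0.685
¬(((S → S) ∧ ¬¬P) ∧ ((S → P) → P)) = 1 − 0.685 = 0.315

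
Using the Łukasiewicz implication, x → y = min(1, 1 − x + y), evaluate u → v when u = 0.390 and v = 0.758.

1.000

u → v = min(1, 1 − 0.390 + 0.758) = min(1, 1.368) = 1.000
For comparison, the Gödel implication (1 if x ≤ y else y) would give 1.000.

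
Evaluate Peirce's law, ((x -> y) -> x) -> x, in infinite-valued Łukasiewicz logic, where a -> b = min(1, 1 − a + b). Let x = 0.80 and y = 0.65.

x -> y = min(1, 1 − 0.80 + 0.65) = min(1, 0.85) = 0.85
(x -> y) -> x = min(1, 1 − 0.85 + 0.80) = min(1, 0.95) = 0.95
((x -> y) -> x) -> x = min(1, 1 − 0.95 + 0.80) = min(1, 0.85) = 0.85
(The value 0.85 < 1 shows this instance is not satisfied; not a Ł∞-tautology in general.)

0.85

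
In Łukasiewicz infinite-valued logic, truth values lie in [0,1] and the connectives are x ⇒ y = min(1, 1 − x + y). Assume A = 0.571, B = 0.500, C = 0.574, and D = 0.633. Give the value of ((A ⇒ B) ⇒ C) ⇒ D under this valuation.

A ⇒ B = min(1, 1 − 0.571 + 0.500) = min(1, 0.929) = 0.929
(A ⇒ B) ⇒ C = min(1, 1 − 0.929 + 0.574) = min(1, 0.645) = 0.645
((A ⇒ B) ⇒ C) ⇒ D = min(1, 1 − 0.645 + 0.633) = min(1, 0.988) = 0.988

0.988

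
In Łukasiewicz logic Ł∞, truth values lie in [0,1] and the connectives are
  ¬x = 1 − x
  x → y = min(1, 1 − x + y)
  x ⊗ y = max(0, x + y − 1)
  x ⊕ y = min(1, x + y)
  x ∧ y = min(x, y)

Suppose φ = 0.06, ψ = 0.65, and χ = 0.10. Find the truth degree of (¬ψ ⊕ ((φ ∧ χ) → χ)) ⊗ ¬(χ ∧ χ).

0.90

¬ψ = 1 − 0.65 = 0.35
φ ∧ χ = min(0.06, 0.10) = 0.06
(φ ∧ χ) → χ = min(1, 1 − 0.06 + 0.10) = min(1, 1.04) = 1.00
¬ψ ⊕ ((φ ∧ χ) → χ) = min(1, 0.35 + 1.00) = min(1, 1.35) = 1.00
χ ∧ χ = min(0.10, 0.10) = 0.10
¬(χ ∧ χ) = 1 − 0.10 = 0.90
(¬ψ ⊕ ((φ ∧ χ) → χ)) ⊗ ¬(χ ∧ χ) = max(0, 1.00 + 0.90 − 1) = max(0, 0.90) = 0.90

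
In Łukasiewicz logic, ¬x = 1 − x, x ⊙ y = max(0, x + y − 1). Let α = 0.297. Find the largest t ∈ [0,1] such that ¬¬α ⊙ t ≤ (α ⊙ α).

¬α = 1 − 0.297 = 0.703
¬¬α = 1 − 0.703 = 0.297
So the left factor is ¬¬α = 0.297.
α ⊙ α = max(0, 0.297 + 0.297 − 1) = max(0, -0.406) = 0.000
So the right-hand bound is α ⊙ α = 0.000.
The residuum of the Łukasiewicz t-norm gives the supremum: min(1, 1 − 0.297 + 0.000).
1 − 0.297 + 0.000 = 0.703, so t = min(1, 0.703) = 0.703.
Check: 0.297 ⊙ 0.703 = max(0, 0.000) = 0.000 ≤ 0.000.

0.703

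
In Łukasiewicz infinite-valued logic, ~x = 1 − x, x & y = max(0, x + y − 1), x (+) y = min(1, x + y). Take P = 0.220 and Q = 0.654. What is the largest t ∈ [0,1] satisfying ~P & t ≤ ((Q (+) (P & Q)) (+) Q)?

1.000

~P = 1 − 0.220 = 0.780
So the left factor is ~P = 0.780.
P & Q = max(0, 0.220 + 0.654 − 1) = max(0, -0.126) = 0.000
Q (+) (P & Q) = min(1, 0.654 + 0.000) = min(1, 0.654) = 0.654
(Q (+) (P & Q)) (+) Q = min(1, 0.654 + 0.654) = min(1, 1.308) = 1.000
So the right-hand bound is (Q (+) (P & Q)) (+) Q = 1.000.
The residuum of the Łukasiewicz t-norm gives the supremum: min(1, 1 − 0.780 + 1.000).
1 − 0.780 + 1.000 = 1.220, so t = min(1, 1.220) = 1.000.
Check: 0.780 & 1.000 = max(0, 0.780) = 0.780 ≤ 1.000.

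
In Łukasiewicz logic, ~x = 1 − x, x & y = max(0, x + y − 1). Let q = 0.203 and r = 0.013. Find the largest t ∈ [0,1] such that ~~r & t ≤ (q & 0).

~r = 1 − 0.013 = 0.987
~~r = 1 − 0.987 = 0.013
So the left factor is ~~r = 0.013.
q & 0 = max(0, 0.203 + 0.000 − 1) = max(0, -0.797) = 0.000
So the right-hand bound is q & 0 = 0.000.
The residuum of the Łukasiewicz t-norm gives the supremum: min(1, 1 − 0.013 + 0.000).
1 − 0.013 + 0.000 = 0.987, so t = min(1, 0.987) = 0.987.
Check: 0.013 & 0.987 = max(0, 0.000) = 0.000 ≤ 0.000.

0.987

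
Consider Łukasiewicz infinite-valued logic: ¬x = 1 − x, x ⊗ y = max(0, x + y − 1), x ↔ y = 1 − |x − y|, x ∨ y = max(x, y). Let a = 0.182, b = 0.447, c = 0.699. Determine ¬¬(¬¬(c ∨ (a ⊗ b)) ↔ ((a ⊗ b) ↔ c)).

0.602

a ⊗ b = max(0, 0.182 + 0.447 − 1) = max(0, -0.371) = 0.000
c ∨ (a ⊗ b) = max(0.699, 0.000) = 0.699
¬(c ∨ (a ⊗ b)) = 1 − 0.699 = 0.301
¬¬(c ∨ (a ⊗ b)) = 1 − 0.301 = 0.699
(a ⊗ b) ↔ c = 1 − |0.000 − 0.699| = 1 − 0.699 = 0.301
¬¬(c ∨ (a ⊗ b)) ↔ ((a ⊗ b) ↔ c) = 1 − |0.699 − 0.301| = 1 − 0.398 = 0.602
¬(¬¬(c ∨ (a ⊗ b)) ↔ ((a ⊗ b) ↔ c)) = 1 − 0.602 = 0.398
¬¬(¬¬(c ∨ (a ⊗ b)) ↔ ((a ⊗ b) ↔ c)) = 1 − 0.398 = 0.602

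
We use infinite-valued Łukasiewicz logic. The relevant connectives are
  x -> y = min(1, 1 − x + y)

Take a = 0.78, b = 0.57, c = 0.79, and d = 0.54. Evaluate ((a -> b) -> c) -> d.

0.54

a -> b = min(1, 1 − 0.78 + 0.57) = min(1, 0.79) = 0.79
(a -> b) -> c = min(1, 1 − 0.79 + 0.79) = min(1, 1.00) = 1.00
((a -> b) -> c) -> d = min(1, 1 − 1.00 + 0.54) = min(1, 0.54) = 0.54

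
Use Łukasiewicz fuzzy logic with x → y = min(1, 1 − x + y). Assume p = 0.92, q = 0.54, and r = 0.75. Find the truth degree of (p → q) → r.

1.00

p → q = min(1, 1 − 0.92 + 0.54) = min(1, 0.62) = 0.62
(p → q) → r = min(1, 1 − 0.62 + 0.75) = min(1, 1.13) = 1.00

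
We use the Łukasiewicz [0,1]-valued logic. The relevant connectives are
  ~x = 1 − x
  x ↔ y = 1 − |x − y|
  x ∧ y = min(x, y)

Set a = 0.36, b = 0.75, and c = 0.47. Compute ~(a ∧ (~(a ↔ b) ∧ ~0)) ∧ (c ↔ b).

a ↔ b = 1 − |0.36 − 0.75| = 1 − 0.39 = 0.61
~(a ↔ b) = 1 − 0.61 = 0.39
~0 = 1 − 0.00 = 1.00
~(a ↔ b) ∧ ~0 = min(0.39, 1.00) = 0.39
a ∧ (~(a ↔ b) ∧ ~0) = min(0.36, 0.39) = 0.36
~(a ∧ (~(a ↔ b) ∧ ~0)) = 1 − 0.36 = 0.64
c ↔ b = 1 − |0.47 − 0.75| = 1 − 0.28 = 0.72
~(a ∧ (~(a ↔ b) ∧ ~0)) ∧ (c ↔ b) = min(0.64, 0.72) = 0.64

0.64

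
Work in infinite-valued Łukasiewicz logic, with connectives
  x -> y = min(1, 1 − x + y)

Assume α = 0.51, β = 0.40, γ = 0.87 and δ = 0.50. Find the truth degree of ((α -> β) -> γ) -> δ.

α -> β = min(1, 1 − 0.51 + 0.40) = min(1, 0.89) = 0.89
(α -> β) -> γ = min(1, 1 − 0.89 + 0.87) = min(1, 0.98) = 0.98
((α -> β) -> γ) -> δ = min(1, 1 − 0.98 + 0.50) = min(1, 0.52) = 0.52

0.52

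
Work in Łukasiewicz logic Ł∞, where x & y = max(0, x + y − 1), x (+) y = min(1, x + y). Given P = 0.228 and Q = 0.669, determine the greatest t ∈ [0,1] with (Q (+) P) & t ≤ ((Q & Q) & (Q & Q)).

0.103

Q (+) P = min(1, 0.669 + 0.228) = min(1, 0.897) = 0.897
So the left factor is Q (+) P = 0.897.
Q & Q = max(0, 0.669 + 0.669 − 1) = max(0, 0.338) = 0.338
(Q & Q) & (Q & Q) = max(0, 0.338 + 0.338 − 1) = max(0, -0.324) = 0.000
So the right-hand bound is (Q & Q) & (Q & Q) = 0.000.
The residuum of the Łukasiewicz t-norm gives the supremum: min(1, 1 − 0.897 + 0.000).
1 − 0.897 + 0.000 = 0.103, so t = min(1, 0.103) = 0.103.
Check: 0.897 & 0.103 = max(0, 0.000) = 0.000 ≤ 0.000.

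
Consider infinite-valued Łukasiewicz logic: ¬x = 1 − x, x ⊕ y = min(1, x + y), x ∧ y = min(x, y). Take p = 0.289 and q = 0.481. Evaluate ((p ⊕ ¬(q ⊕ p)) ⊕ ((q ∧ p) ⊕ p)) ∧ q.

0.481

q ⊕ p = min(1, 0.481 + 0.289) = min(1, 0.770) = 0.770
¬(q ⊕ p) = 1 − 0.770 = 0.230
p ⊕ ¬(q ⊕ p) = min(1, 0.289 + 0.230) = min(1, 0.519) = 0.519
q ∧ p = min(0.481, 0.289) = 0.289
(q ∧ p) ⊕ p = min(1, 0.289 + 0.289) = min(1, 0.578) = 0.578
(p ⊕ ¬(q ⊕ p)) ⊕ ((q ∧ p) ⊕ p) = min(1, 0.519 + 0.578) = min(1, 1.097) = 1.000
((p ⊕ ¬(q ⊕ p)) ⊕ ((q ∧ p) ⊕ p)) ∧ q = min(1.000, 0.481) = 0.481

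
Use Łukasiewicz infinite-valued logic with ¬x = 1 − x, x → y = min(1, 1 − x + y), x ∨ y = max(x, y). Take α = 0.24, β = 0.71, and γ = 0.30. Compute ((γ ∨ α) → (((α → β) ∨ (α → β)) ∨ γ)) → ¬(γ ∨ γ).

0.70

γ ∨ α = max(0.30, 0.24) = 0.30
α → β = min(1, 1 − 0.24 + 0.71) = min(1, 1.47) = 1.00
(α → β) ∨ (α → β) = max(1.00, 1.00) = 1.00
((α → β) ∨ (α → β)) ∨ γ = max(1.00, 0.30) = 1.00
(γ ∨ α) → (((α → β) ∨ (α → β)) ∨ γ) = min(1, 1 − 0.30 + 1.00) = min(1, 1.70) = 1.00
γ ∨ γ = max(0.30, 0.30) = 0.30
¬(γ ∨ γ) = 1 − 0.30 = 0.70
((γ ∨ α) → (((α → β) ∨ (α → β)) ∨ γ)) → ¬(γ ∨ γ) = min(1, 1 − 1.00 + 0.70) = min(1, 0.70) = 0.70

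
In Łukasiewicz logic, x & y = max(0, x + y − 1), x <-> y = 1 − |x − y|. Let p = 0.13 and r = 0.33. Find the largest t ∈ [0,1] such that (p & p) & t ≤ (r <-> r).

1.00

p & p = max(0, 0.13 + 0.13 − 1) = max(0, -0.74) = 0.00
So the left factor is p & p = 0.00.
r <-> r = 1 − |0.33 − 0.33| = 1 − 0.00 = 1.00
So the right-hand bound is r <-> r = 1.00.
The residuum of the Łukasiewicz t-norm gives the supremum: min(1, 1 − 0.00 + 1.00).
1 − 0.00 + 1.00 = 2.00, so t = min(1, 2.00) = 1.00.
Check: 0.00 & 1.00 = max(0, 0.00) = 0.00 ≤ 1.00.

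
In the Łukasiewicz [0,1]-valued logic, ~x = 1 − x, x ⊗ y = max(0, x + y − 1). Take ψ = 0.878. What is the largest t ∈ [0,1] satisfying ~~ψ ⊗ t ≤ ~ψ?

0.244

~ψ = 1 − 0.878 = 0.122
~~ψ = 1 − 0.122 = 0.878
So the left factor is ~~ψ = 0.878.
So the right-hand bound is ~ψ = 0.122.
The residuum of the Łukasiewicz t-norm gives the supremum: min(1, 1 − 0.878 + 0.122).
1 − 0.878 + 0.122 = 0.244, so t = min(1, 0.244) = 0.244.
Check: 0.878 ⊗ 0.244 = max(0, 0.122) = 0.122 ≤ 0.122.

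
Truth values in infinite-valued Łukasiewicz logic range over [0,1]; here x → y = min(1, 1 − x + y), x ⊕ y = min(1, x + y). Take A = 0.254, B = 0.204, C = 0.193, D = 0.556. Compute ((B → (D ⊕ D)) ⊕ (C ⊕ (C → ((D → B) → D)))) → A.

D ⊕ D = min(1, 0.556 + 0.556) = min(1, 1.112) = 1.000
B → (D ⊕ D) = min(1, 1 − 0.204 + 1.000) = min(1, 1.796) = 1.000
D → B = min(1, 1 − 0.556 + 0.204) = min(1, 0.648) = 0.648
(D → B) → D = min(1, 1 − 0.648 + 0.556) = min(1, 0.908) = 0.908
C → ((D → B) → D) = min(1, 1 − 0.193 + 0.908) = min(1, 1.715) = 1.000
C ⊕ (C → ((D → B) → D)) = min(1, 0.193 + 1.000) = min(1, 1.193) = 1.000
(B → (D ⊕ D)) ⊕ (C ⊕ (C → ((D → B) → D))) = min(1, 1.000 + 1.000) = min(1, 2.000) = 1.000
((B → (D ⊕ D)) ⊕ (C ⊕ (C → ((D → B) → D)))) → A = min(1, 1 − 1.000 + 0.254) = min(1, 0.254) = 0.254

0.254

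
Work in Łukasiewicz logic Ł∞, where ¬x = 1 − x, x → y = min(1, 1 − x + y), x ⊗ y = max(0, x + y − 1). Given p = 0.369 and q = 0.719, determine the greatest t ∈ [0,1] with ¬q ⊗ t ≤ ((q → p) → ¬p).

¬q = 1 − 0.719 = 0.281
So the left factor is ¬q = 0.281.
q → p = min(1, 1 − 0.719 + 0.369) = min(1, 0.650) = 0.650
¬p = 1 − 0.369 = 0.631
(q → p) → ¬p = min(1, 1 − 0.650 + 0.631) = min(1, 0.981) = 0.981
So the right-hand bound is (q → p) → ¬p = 0.981.
The residuum of the Łukasiewicz t-norm gives the supremum: min(1, 1 − 0.281 + 0.981).
1 − 0.281 + 0.981 = 1.700, so t = min(1, 1.700) = 1.000.
Check: 0.281 ⊗ 1.000 = max(0, 0.281) = 0.281 ≤ 0.981.

1.000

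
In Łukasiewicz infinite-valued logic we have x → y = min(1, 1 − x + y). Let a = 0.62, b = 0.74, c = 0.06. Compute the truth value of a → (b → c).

b → c = min(1, 1 − 0.74 + 0.06) = min(1, 0.32) = 0.32
a → (b → c) = min(1, 1 − 0.62 + 0.32) = min(1, 0.70) = 0.70

0.70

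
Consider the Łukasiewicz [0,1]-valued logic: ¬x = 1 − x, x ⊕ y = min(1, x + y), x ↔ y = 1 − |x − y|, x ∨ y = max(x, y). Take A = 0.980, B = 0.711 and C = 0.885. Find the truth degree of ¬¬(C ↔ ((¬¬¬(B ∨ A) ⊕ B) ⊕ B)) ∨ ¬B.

B ∨ A = max(0.711, 0.980) = 0.980
¬(B ∨ A) = 1 − 0.980 = 0.020
¬¬(B ∨ A) = 1 − 0.020 = 0.980
¬¬¬(B ∨ A) = 1 − 0.980 = 0.020
¬¬¬(B ∨ A) ⊕ B = min(1, 0.020 + 0.711) = min(1, 0.731) = 0.731
(¬¬¬(B ∨ A) ⊕ B) ⊕ B = min(1, 0.731 + 0.711) = min(1, 1.442) = 1.000
C ↔ ((¬¬¬(B ∨ A) ⊕ B) ⊕ B) = 1 − |0.885 − 1.000| = 1 − 0.115 = 0.885
¬(C ↔ ((¬¬¬(B ∨ A) ⊕ B) ⊕ B)) = 1 − 0.885 = 0.115
¬¬(C ↔ ((¬¬¬(B ∨ A) ⊕ B) ⊕ B)) = 1 − 0.115 = 0.885
¬B = 1 − 0.711 = 0.289
¬¬(C ↔ ((¬¬¬(B ∨ A) ⊕ B) ⊕ B)) ∨ ¬B = max(0.885, 0.289) = 0.885

0.885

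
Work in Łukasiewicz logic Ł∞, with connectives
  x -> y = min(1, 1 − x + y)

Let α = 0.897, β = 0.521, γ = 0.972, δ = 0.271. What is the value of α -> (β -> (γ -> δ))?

0.881

γ -> δ = min(1, 1 − 0.972 + 0.271) = min(1, 0.299) = 0.299
β -> (γ -> δ) = min(1, 1 − 0.521 + 0.299) = min(1, 0.778) = 0.778
α -> (β -> (γ -> δ)) = min(1, 1 − 0.897 + 0.778) = min(1, 0.881) = 0.881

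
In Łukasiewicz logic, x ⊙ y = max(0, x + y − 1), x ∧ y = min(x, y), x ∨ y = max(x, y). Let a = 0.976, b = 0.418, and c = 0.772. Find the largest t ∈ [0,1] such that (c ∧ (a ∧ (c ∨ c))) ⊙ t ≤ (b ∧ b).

c ∨ c = max(0.772, 0.772) = 0.772
a ∧ (c ∨ c) = min(0.976, 0.772) = 0.772
c ∧ (a ∧ (c ∨ c)) = min(0.772, 0.772) = 0.772
So the left factor is c ∧ (a ∧ (c ∨ c)) = 0.772.
b ∧ b = min(0.418, 0.418) = 0.418
So the right-hand bound is b ∧ b = 0.418.
The residuum of the Łukasiewicz t-norm gives the supremum: min(1, 1 − 0.772 + 0.418).
1 − 0.772 + 0.418 = 0.646, so t = min(1, 0.646) = 0.646.
Check: 0.772 ⊙ 0.646 = max(0, 0.418) = 0.418 ≤ 0.418.

0.646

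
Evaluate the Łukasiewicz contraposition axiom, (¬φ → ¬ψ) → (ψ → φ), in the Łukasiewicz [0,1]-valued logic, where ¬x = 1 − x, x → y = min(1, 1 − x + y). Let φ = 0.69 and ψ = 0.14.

1.00

¬φ = 1 − 0.69 = 0.31
¬ψ = 1 − 0.14 = 0.86
¬φ → ¬ψ = min(1, 1 − 0.31 + 0.86) = min(1, 1.55) = 1.00
ψ → φ = min(1, 1 − 0.14 + 0.69) = min(1, 1.55) = 1.00
(¬φ → ¬ψ) → (ψ → φ) = min(1, 1 − 1.00 + 1.00) = min(1, 1.00) = 1.00
(As expected: an axiom of Ł∞, always 1.)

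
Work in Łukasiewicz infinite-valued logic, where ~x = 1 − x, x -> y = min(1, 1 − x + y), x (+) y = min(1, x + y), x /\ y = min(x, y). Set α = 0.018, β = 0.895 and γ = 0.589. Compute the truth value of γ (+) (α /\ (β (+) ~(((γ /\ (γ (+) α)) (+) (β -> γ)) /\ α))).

0.607

γ (+) α = min(1, 0.589 + 0.018) = min(1, 0.607) = 0.607
γ /\ (γ (+) α) = min(0.589, 0.607) = 0.589
β -> γ = min(1, 1 − 0.895 + 0.589) = min(1, 0.694) = 0.694
(γ /\ (γ (+) α)) (+) (β -> γ) = min(1, 0.589 + 0.694) = min(1, 1.283) = 1.000
((γ /\ (γ (+) α)) (+) (β -> γ)) /\ α = min(1.000, 0.018) = 0.018
~(((γ /\ (γ (+) α)) (+) (β -> γ)) /\ α) = 1 − 0.018 = 0.982
β (+) ~(((γ /\ (γ (+) α)) (+) (β -> γ)) /\ α) = min(1, 0.895 + 0.982) = min(1, 1.877) = 1.000
α /\ (β (+) ~(((γ /\ (γ (+) α)) (+) (β -> γ)) /\ α)) = min(0.018, 1.000) = 0.018
γ (+) (α /\ (β (+) ~(((γ /\ (γ (+) α)) (+) (β -> γ)) /\ α))) = min(1, 0.589 + 0.018) = min(1, 0.607) = 0.607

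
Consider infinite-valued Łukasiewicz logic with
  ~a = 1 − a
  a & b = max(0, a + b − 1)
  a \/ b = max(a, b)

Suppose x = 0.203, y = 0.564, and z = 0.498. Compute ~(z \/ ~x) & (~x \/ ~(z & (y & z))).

0.203

~x = 1 − 0.203 = 0.797
z \/ ~x = max(0.498, 0.797) = 0.797
~(z \/ ~x) = 1 − 0.797 = 0.203
y & z = max(0, 0.564 + 0.498 − 1) = max(0, 0.062) = 0.062
z & (y & z) = max(0, 0.498 + 0.062 − 1) = max(0, -0.440) = 0.000
~(z & (y & z)) = 1 − 0.000 = 1.000
~x \/ ~(z & (y & z)) = max(0.797, 1.000) = 1.000
~(z \/ ~x) & (~x \/ ~(z & (y & z))) = max(0, 0.203 + 1.000 − 1) = max(0, 0.203) = 0.203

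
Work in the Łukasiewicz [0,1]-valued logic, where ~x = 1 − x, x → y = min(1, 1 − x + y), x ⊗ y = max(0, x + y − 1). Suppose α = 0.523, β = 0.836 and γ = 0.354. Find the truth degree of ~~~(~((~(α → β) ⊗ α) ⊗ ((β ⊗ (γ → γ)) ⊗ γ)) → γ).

0.646

α → β = min(1, 1 − 0.523 + 0.836) = min(1, 1.313) = 1.000
~(α → β) = 1 − 1.000 = 0.000
~(α → β) ⊗ α = max(0, 0.000 + 0.523 − 1) = max(0, -0.477) = 0.000
γ → γ = min(1, 1 − 0.354 + 0.354) = min(1, 1.000) = 1.000
β ⊗ (γ → γ) = max(0, 0.836 + 1.000 − 1) = max(0, 0.836) = 0.836
(β ⊗ (γ → γ)) ⊗ γ = max(0, 0.836 + 0.354 − 1) = max(0, 0.190) = 0.190
(~(α → β) ⊗ α) ⊗ ((β ⊗ (γ → γ)) ⊗ γ) = max(0, 0.000 + 0.190 − 1) = max(0, -0.810) = 0.000
~((~(α → β) ⊗ α) ⊗ ((β ⊗ (γ → γ)) ⊗ γ)) = 1 − 0.000 = 1.000
~((~(α → β) ⊗ α) ⊗ ((β ⊗ (γ → γ)) ⊗ γ)) → γ = min(1, 1 − 1.000 + 0.354) = min(1, 0.354) = 0.354
~(~((~(α → β) ⊗ α) ⊗ ((β ⊗ (γ → γ)) ⊗ γ)) → γ) = 1 − 0.354 = 0.646
~~(~((~(α → β) ⊗ α) ⊗ ((β ⊗ (γ → γ)) ⊗ γ)) → γ) = 1 − 0.646 = 0.354
~~~(~((~(α → β) ⊗ α) ⊗ ((β ⊗ (γ → γ)) ⊗ γ)) → γ) = 1 − 0.354 = 0.646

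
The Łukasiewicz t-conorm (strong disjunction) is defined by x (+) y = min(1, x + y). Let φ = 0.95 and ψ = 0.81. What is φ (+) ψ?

φ (+) ψ = min(1, 0.95 + 0.81) = min(1, 1.76) = 1.00
For comparison, the Gödel t-conorm max(x, y) would give 0.95.

1.00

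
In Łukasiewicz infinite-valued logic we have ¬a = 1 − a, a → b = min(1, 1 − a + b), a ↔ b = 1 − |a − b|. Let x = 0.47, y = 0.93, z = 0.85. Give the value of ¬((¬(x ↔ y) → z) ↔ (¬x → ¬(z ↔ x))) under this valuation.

x ↔ y = 1 − |0.47 − 0.93| = 1 − 0.46 = 0.54
¬(x ↔ y) = 1 − 0.54 = 0.46
¬(x ↔ y) → z = min(1, 1 − 0.46 + 0.85) = min(1, 1.39) = 1.00
¬x = 1 − 0.47 = 0.53
z ↔ x = 1 − |0.85 − 0.47| = 1 − 0.38 = 0.62
¬(z ↔ x) = 1 − 0.62 = 0.38
¬x → ¬(z ↔ x) = min(1, 1 − 0.53 + 0.38) = min(1, 0.85) = 0.85
(¬(x ↔ y) → z) ↔ (¬x → ¬(z ↔ x)) = 1 − |1.00 − 0.85| = 1 − 0.15 = 0.85
¬((¬(x ↔ y) → z) ↔ (¬x → ¬(z ↔ x))) = 1 − 0.85 = 0.15

0.15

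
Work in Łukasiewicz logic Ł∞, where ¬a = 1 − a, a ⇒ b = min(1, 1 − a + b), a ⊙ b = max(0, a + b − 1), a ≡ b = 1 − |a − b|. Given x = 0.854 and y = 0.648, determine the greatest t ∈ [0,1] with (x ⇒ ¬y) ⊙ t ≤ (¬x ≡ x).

¬y = 1 − 0.648 = 0.352
x ⇒ ¬y = min(1, 1 − 0.854 + 0.352) = min(1, 0.498) = 0.498
So the left factor is x ⇒ ¬y = 0.498.
¬x = 1 − 0.854 = 0.146
¬x ≡ x = 1 − |0.146 − 0.854| = 1 − 0.708 = 0.292
So the right-hand bound is ¬x ≡ x = 0.292.
The residuum of the Łukasiewicz t-norm gives the supremum: min(1, 1 − 0.498 + 0.292).
1 − 0.498 + 0.292 = 0.794, so t = min(1, 0.794) = 0.794.
Check: 0.498 ⊙ 0.794 = max(0, 0.292) = 0.292 ≤ 0.292.

0.794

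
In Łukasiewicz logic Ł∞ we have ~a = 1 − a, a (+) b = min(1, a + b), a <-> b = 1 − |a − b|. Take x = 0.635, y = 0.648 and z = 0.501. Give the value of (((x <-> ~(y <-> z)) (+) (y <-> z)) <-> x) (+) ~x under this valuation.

y <-> z = 1 − |0.648 − 0.501| = 1 − 0.147 = 0.853
~(y <-> z) = 1 − 0.853 = 0.147
x <-> ~(y <-> z) = 1 − |0.635 − 0.147| = 1 − 0.488 = 0.512
(x <-> ~(y <-> z)) (+) (y <-> z) = min(1, 0.512 + 0.853) = min(1, 1.365) = 1.000
((x <-> ~(y <-> z)) (+) (y <-> z)) <-> x = 1 − |1.000 − 0.635| = 1 − 0.365 = 0.635
~x = 1 − 0.635 = 0.365
(((x <-> ~(y <-> z)) (+) (y <-> z)) <-> x) (+) ~x = min(1, 0.635 + 0.365) = min(1, 1.000) = 1.000

1.000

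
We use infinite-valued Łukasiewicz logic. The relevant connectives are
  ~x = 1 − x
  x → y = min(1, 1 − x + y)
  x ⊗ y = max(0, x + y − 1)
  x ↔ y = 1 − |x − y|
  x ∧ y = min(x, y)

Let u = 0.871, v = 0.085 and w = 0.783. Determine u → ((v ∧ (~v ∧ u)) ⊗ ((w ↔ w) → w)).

0.129

~v = 1 − 0.085 = 0.915
~v ∧ u = min(0.915, 0.871) = 0.871
v ∧ (~v ∧ u) = min(0.085, 0.871) = 0.085
w ↔ w = 1 − |0.783 − 0.783| = 1 − 0.000 = 1.000
(w ↔ w) → w = min(1, 1 − 1.000 + 0.783) = min(1, 0.783) = 0.783
(v ∧ (~v ∧ u)) ⊗ ((w ↔ w) → w) = max(0, 0.085 + 0.783 − 1) = max(0, -0.132) = 0.000
u → ((v ∧ (~v ∧ u)) ⊗ ((w ↔ w) → w)) = min(1, 1 − 0.871 + 0.000) = min(1, 0.129) = 0.129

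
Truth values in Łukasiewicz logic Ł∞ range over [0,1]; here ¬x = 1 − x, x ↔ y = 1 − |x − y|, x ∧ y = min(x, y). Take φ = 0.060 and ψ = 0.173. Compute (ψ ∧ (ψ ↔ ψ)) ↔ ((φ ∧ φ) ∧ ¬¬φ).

ψ ↔ ψ = 1 − |0.173 − 0.173| = 1 − 0.000 = 1.000
ψ ∧ (ψ ↔ ψ) = min(0.173, 1.000) = 0.173
φ ∧ φ = min(0.060, 0.060) = 0.060
¬φ = 1 − 0.060 = 0.940
¬¬φ = 1 − 0.940 = 0.060
(φ ∧ φ) ∧ ¬¬φ = min(0.060, 0.060) = 0.060
(ψ ∧ (ψ ↔ ψ)) ↔ ((φ ∧ φ) ∧ ¬¬φ) = 1 − |0.173 − 0.060| = 1 − 0.113 = 0.887

0.887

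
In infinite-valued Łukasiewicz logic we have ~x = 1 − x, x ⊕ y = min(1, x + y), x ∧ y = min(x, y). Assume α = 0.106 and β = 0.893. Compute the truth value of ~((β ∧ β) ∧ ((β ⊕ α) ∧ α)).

0.894

β ∧ β = min(0.893, 0.893) = 0.893
β ⊕ α = min(1, 0.893 + 0.106) = min(1, 0.999) = 0.999
(β ⊕ α) ∧ α = min(0.999, 0.106) = 0.106
(β ∧ β) ∧ ((β ⊕ α) ∧ α) = min(0.893, 0.106) = 0.106
~((β ∧ β) ∧ ((β ⊕ α) ∧ α)) = 1 − 0.106 = 0.894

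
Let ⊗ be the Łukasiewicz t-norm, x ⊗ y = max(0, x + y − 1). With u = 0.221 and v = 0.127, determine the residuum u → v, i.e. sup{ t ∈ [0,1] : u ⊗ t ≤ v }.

0.906

The residuum of the Łukasiewicz t-norm gives the supremum: min(1, 1 − 0.221 + 0.127).
1 − 0.221 + 0.127 = 0.906, so t = min(1, 0.906) = 0.906.
Check: 0.221 ⊗ 0.906 = max(0, 0.127) = 0.127 ≤ 0.127.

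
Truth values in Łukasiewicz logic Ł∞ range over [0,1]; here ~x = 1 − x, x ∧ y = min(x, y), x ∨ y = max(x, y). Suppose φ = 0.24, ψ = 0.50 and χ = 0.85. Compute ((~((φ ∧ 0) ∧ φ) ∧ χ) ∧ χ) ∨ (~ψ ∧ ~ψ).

0.85

φ ∧ 0 = min(0.24, 0.00) = 0.00
(φ ∧ 0) ∧ φ = min(0.00, 0.24) = 0.00
~((φ ∧ 0) ∧ φ) = 1 − 0.00 = 1.00
~((φ ∧ 0) ∧ φ) ∧ χ = min(1.00, 0.85) = 0.85
(~((φ ∧ 0) ∧ φ) ∧ χ) ∧ χ = min(0.85, 0.85) = 0.85
~ψ = 1 − 0.50 = 0.50
~ψ ∧ ~ψ = min(0.50, 0.50) = 0.50
((~((φ ∧ 0) ∧ φ) ∧ χ) ∧ χ) ∨ (~ψ ∧ ~ψ) = max(0.85, 0.50) = 0.85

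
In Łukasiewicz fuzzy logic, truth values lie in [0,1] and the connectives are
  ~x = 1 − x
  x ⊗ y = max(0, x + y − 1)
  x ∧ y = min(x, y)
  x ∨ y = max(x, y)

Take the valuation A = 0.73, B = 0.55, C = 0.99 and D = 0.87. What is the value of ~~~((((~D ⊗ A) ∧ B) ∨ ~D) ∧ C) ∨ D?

~D = 1 − 0.87 = 0.13
~D ⊗ A = max(0, 0.13 + 0.73 − 1) = max(0, -0.14) = 0.00
(~D ⊗ A) ∧ B = min(0.00, 0.55) = 0.00
((~D ⊗ A) ∧ B) ∨ ~D = max(0.00, 0.13) = 0.13
(((~D ⊗ A) ∧ B) ∨ ~D) ∧ C = min(0.13, 0.99) = 0.13
~((((~D ⊗ A) ∧ B) ∨ ~D) ∧ C) = 1 − 0.13 = 0.87
~~((((~D ⊗ A) ∧ B) ∨ ~D) ∧ C) = 1 − 0.87 = 0.13
~~~((((~D ⊗ A) ∧ B) ∨ ~D) ∧ C) = 1 − 0.13 = 0.87
~~~((((~D ⊗ A) ∧ B) ∨ ~D) ∧ C) ∨ D = max(0.87, 0.87) = 0.87

0.87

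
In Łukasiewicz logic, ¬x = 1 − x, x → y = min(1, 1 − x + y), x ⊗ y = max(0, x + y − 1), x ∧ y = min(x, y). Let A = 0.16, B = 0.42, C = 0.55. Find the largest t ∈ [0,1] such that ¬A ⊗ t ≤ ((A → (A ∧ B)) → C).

0.71

¬A = 1 − 0.16 = 0.84
So the left factor is ¬A = 0.84.
A ∧ B = min(0.16, 0.42) = 0.16
A → (A ∧ B) = min(1, 1 − 0.16 + 0.16) = min(1, 1.00) = 1.00
(A → (A ∧ B)) → C = min(1, 1 − 1.00 + 0.55) = min(1, 0.55) = 0.55
So the right-hand bound is (A → (A ∧ B)) → C = 0.55.
The residuum of the Łukasiewicz t-norm gives the supremum: min(1, 1 − 0.84 + 0.55).
1 − 0.84 + 0.55 = 0.71, so t = min(1, 0.71) = 0.71.
Check: 0.84 ⊗ 0.71 = max(0, 0.55) = 0.55 ≤ 0.55.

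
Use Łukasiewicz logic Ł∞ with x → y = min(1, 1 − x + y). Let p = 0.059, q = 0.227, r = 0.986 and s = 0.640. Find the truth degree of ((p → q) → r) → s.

0.654

p → q = min(1, 1 − 0.059 + 0.227) = min(1, 1.168) = 1.000
(p → q) → r = min(1, 1 − 1.000 + 0.986) = min(1, 0.986) = 0.986
((p → q) → r) → s = min(1, 1 − 0.986 + 0.640) = min(1, 0.654) = 0.654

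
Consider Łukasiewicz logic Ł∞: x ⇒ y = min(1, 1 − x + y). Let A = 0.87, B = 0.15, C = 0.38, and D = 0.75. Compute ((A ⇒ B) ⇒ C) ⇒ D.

0.75

A ⇒ B = min(1, 1 − 0.87 + 0.15) = min(1, 0.28) = 0.28
(A ⇒ B) ⇒ C = min(1, 1 − 0.28 + 0.38) = min(1, 1.10) = 1.00
((A ⇒ B) ⇒ C) ⇒ D = min(1, 1 − 1.00 + 0.75) = min(1, 0.75) = 0.75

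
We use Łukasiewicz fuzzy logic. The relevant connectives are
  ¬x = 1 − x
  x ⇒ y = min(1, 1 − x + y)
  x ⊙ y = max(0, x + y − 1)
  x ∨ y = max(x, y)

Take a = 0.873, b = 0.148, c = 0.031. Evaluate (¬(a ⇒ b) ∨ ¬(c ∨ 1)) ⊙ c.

a ⇒ b = min(1, 1 − 0.873 + 0.148) = min(1, 0.275) = 0.275
¬(a ⇒ b) = 1 − 0.275 = 0.725
c ∨ 1 = max(0.031, 1.000) = 1.000
¬(c ∨ 1) = 1 − 1.000 = 0.000
¬(a ⇒ b) ∨ ¬(c ∨ 1) = max(0.725, 0.000) = 0.725
(¬(a ⇒ b) ∨ ¬(c ∨ 1)) ⊙ c = max(0, 0.725 + 0.031 − 1) = max(0, -0.244) = 0.000

0.000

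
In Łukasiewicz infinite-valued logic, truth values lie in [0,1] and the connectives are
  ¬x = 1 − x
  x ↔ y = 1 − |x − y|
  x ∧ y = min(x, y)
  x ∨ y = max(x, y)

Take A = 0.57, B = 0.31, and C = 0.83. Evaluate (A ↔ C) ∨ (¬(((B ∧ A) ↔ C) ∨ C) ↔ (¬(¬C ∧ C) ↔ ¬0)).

A ↔ C = 1 − |0.57 − 0.83| = 1 − 0.26 = 0.74
B ∧ A = min(0.31, 0.57) = 0.31
(B ∧ A) ↔ C = 1 − |0.31 − 0.83| = 1 − 0.52 = 0.48
((B ∧ A) ↔ C) ∨ C = max(0.48, 0.83) = 0.83
¬(((B ∧ A) ↔ C) ∨ C) = 1 − 0.83 = 0.17
¬C = 1 − 0.83 = 0.17
¬C ∧ C = min(0.17, 0.83) = 0.17
¬(¬C ∧ C) = 1 − 0.17 = 0.83
¬0 = 1 − 0.00 = 1.00
¬(¬C ∧ C) ↔ ¬0 = 1 − |0.83 − 1.00| = 1 − 0.17 = 0.83
¬(((B ∧ A) ↔ C) ∨ C) ↔ (¬(¬C ∧ C) ↔ ¬0) = 1 − |0.17 − 0.83| = 1 − 0.66 = 0.34
(A ↔ C) ∨ (¬(((B ∧ A) ↔ C) ∨ C) ↔ (¬(¬C ∧ C) ↔ ¬0)) = max(0.74, 0.34) = 0.74

0.74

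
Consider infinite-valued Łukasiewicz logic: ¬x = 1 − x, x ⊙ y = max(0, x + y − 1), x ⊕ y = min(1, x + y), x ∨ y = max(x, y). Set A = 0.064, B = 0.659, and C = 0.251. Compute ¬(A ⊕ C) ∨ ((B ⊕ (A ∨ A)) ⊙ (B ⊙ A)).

A ⊕ C = min(1, 0.064 + 0.251) = min(1, 0.315) = 0.315
¬(A ⊕ C) = 1 − 0.315 = 0.685
A ∨ A = max(0.064, 0.064) = 0.064
B ⊕ (A ∨ A) = min(1, 0.659 + 0.064) = min(1, 0.723) = 0.723
B ⊙ A = max(0, 0.659 + 0.064 − 1) = max(0, -0.277) = 0.000
(B ⊕ (A ∨ A)) ⊙ (B ⊙ A) = max(0, 0.723 + 0.000 − 1) = max(0, -0.277) = 0.000
¬(A ⊕ C) ∨ ((B ⊕ (A ∨ A)) ⊙ (B ⊙ A)) = max(0.685, 0.000) = 0.685

0.685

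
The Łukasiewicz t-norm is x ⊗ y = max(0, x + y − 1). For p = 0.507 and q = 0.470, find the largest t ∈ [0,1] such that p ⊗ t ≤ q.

The residuum of the Łukasiewicz t-norm gives the supremum: min(1, 1 − 0.507 + 0.470).
1 − 0.507 + 0.470 = 0.963, so t = min(1, 0.963) = 0.963.
Check: 0.507 ⊗ 0.963 = max(0, 0.470) = 0.470 ≤ 0.470.

0.963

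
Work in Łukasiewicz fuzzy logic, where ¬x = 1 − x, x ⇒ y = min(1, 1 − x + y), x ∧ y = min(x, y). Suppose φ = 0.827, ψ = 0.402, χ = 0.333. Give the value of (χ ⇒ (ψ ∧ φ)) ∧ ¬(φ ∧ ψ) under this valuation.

ψ ∧ φ = min(0.402, 0.827) = 0.402
χ ⇒ (ψ ∧ φ) = min(1, 1 − 0.333 + 0.402) = min(1, 1.069) = 1.000
φ ∧ ψ = min(0.827, 0.402) = 0.402
¬(φ ∧ ψ) = 1 − 0.402 = 0.598
(χ ⇒ (ψ ∧ φ)) ∧ ¬(φ ∧ ψ) = min(1.000, 0.598) = 0.598

0.598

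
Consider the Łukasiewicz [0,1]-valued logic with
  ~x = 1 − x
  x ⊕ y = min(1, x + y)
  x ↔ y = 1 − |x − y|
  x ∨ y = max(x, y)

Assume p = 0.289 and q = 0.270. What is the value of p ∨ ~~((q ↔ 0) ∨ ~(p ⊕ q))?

q ↔ 0 = 1 − |0.270 − 0.000| = 1 − 0.270 = 0.730
p ⊕ q = min(1, 0.289 + 0.270) = min(1, 0.559) = 0.559
~(p ⊕ q) = 1 − 0.559 = 0.441
(q ↔ 0) ∨ ~(p ⊕ q) = max(0.730, 0.441) = 0.730
~((q ↔ 0) ∨ ~(p ⊕ q)) = 1 − 0.730 = 0.270
~~((q ↔ 0) ∨ ~(p ⊕ q)) = 1 − 0.270 = 0.730
p ∨ ~~((q ↔ 0) ∨ ~(p ⊕ q)) = max(0.289, 0.730) = 0.730

0.730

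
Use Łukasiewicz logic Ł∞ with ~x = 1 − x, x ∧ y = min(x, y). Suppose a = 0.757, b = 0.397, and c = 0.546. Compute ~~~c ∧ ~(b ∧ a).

0.454

~c = 1 − 0.546 = 0.454
~~c = 1 − 0.454 = 0.546
~~~c = 1 − 0.546 = 0.454
b ∧ a = min(0.397, 0.757) = 0.397
~(b ∧ a) = 1 − 0.397 = 0.603
~~~c ∧ ~(b ∧ a) = min(0.454, 0.603) = 0.454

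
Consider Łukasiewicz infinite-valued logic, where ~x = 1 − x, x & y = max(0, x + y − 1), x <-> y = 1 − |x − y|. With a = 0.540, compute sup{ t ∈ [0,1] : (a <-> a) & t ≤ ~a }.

0.460

a <-> a = 1 − |0.540 − 0.540| = 1 − 0.000 = 1.000
So the left factor is a <-> a = 1.000.
~a = 1 − 0.540 = 0.460
So the right-hand bound is ~a = 0.460.
The residuum of the Łukasiewicz t-norm gives the supremum: min(1, 1 − 1.000 + 0.460).
1 − 1.000 + 0.460 = 0.460, so t = min(1, 0.460) = 0.460.
Check: 1.000 & 0.460 = max(0, 0.460) = 0.460 ≤ 0.460.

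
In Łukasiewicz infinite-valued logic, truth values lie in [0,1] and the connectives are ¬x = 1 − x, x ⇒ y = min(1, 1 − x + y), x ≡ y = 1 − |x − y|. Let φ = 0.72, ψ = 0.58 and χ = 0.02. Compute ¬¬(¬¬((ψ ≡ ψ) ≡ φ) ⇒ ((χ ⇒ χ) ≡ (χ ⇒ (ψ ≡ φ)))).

1.00

ψ ≡ ψ = 1 − |0.58 − 0.58| = 1 − 0.00 = 1.00
(ψ ≡ ψ) ≡ φ = 1 − |1.00 − 0.72| = 1 − 0.28 = 0.72
¬((ψ ≡ ψ) ≡ φ) = 1 − 0.72 = 0.28
¬¬((ψ ≡ ψ) ≡ φ) = 1 − 0.28 = 0.72
χ ⇒ χ = min(1, 1 − 0.02 + 0.02) = min(1, 1.00) = 1.00
ψ ≡ φ = 1 − |0.58 − 0.72| = 1 − 0.14 = 0.86
χ ⇒ (ψ ≡ φ) = min(1, 1 − 0.02 + 0.86) = min(1, 1.84) = 1.00
(χ ⇒ χ) ≡ (χ ⇒ (ψ ≡ φ)) = 1 − |1.00 − 1.00| = 1 − 0.00 = 1.00
¬¬((ψ ≡ ψ) ≡ φ) ⇒ ((χ ⇒ χ) ≡ (χ ⇒ (ψ ≡ φ))) = min(1, 1 − 0.72 + 1.00) = min(1, 1.28) = 1.00
¬(¬¬((ψ ≡ ψ) ≡ φ) ⇒ ((χ ⇒ χ) ≡ (χ ⇒ (ψ ≡ φ)))) = 1 − 1.00 = 0.00
¬¬(¬¬((ψ ≡ ψ) ≡ φ) ⇒ ((χ ⇒ χ) ≡ (χ ⇒ (ψ ≡ φ)))) = 1 − 0.00 = 1.00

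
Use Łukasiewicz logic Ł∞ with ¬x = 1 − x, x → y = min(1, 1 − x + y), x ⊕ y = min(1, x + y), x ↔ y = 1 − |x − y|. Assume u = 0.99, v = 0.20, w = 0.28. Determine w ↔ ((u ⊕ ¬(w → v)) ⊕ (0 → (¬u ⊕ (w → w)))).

0.28

w → v = min(1, 1 − 0.28 + 0.20) = min(1, 0.92) = 0.92
¬(w → v) = 1 − 0.92 = 0.08
u ⊕ ¬(w → v) = min(1, 0.99 + 0.08) = min(1, 1.07) = 1.00
¬u = 1 − 0.99 = 0.01
w → w = min(1, 1 − 0.28 + 0.28) = min(1, 1.00) = 1.00
¬u ⊕ (w → w) = min(1, 0.01 + 1.00) = min(1, 1.01) = 1.00
0 → (¬u ⊕ (w → w)) = min(1, 1 − 0.00 + 1.00) = min(1, 2.00) = 1.00
(u ⊕ ¬(w → v)) ⊕ (0 → (¬u ⊕ (w → w))) = min(1, 1.00 + 1.00) = min(1, 2.00) = 1.00
w ↔ ((u ⊕ ¬(w → v)) ⊕ (0 → (¬u ⊕ (w → w)))) = 1 − |0.28 − 1.00| = 1 − 0.72 = 0.28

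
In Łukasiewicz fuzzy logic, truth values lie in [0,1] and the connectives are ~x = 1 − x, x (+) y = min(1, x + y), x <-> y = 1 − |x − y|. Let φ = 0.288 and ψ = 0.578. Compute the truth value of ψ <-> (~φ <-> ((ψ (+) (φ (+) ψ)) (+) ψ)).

0.866

~φ = 1 − 0.288 = 0.712
φ (+) ψ = min(1, 0.288 + 0.578) = min(1, 0.866) = 0.866
ψ (+) (φ (+) ψ) = min(1, 0.578 + 0.866) = min(1, 1.444) = 1.000
(ψ (+) (φ (+) ψ)) (+) ψ = min(1, 1.000 + 0.578) = min(1, 1.578) = 1.000
~φ <-> ((ψ (+) (φ (+) ψ)) (+) ψ) = 1 − |0.712 − 1.000| = 1 − 0.288 = 0.712
ψ <-> (~φ <-> ((ψ (+) (φ (+) ψ)) (+) ψ)) = 1 − |0.578 − 0.712| = 1 − 0.134 = 0.866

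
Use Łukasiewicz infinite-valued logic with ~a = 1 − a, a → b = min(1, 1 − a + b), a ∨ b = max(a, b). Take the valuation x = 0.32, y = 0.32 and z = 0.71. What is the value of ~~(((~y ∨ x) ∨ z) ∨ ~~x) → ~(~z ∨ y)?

0.97

~y = 1 − 0.32 = 0.68
~y ∨ x = max(0.68, 0.32) = 0.68
(~y ∨ x) ∨ z = max(0.68, 0.71) = 0.71
~x = 1 − 0.32 = 0.68
~~x = 1 − 0.68 = 0.32
((~y ∨ x) ∨ z) ∨ ~~x = max(0.71, 0.32) = 0.71
~(((~y ∨ x) ∨ z) ∨ ~~x) = 1 − 0.71 = 0.29
~~(((~y ∨ x) ∨ z) ∨ ~~x) = 1 − 0.29 = 0.71
~z = 1 − 0.71 = 0.29
~z ∨ y = max(0.29, 0.32) = 0.32
~(~z ∨ y) = 1 − 0.32 = 0.68
~~(((~y ∨ x) ∨ z) ∨ ~~x) → ~(~z ∨ y) = min(1, 1 − 0.71 + 0.68) = min(1, 0.97) = 0.97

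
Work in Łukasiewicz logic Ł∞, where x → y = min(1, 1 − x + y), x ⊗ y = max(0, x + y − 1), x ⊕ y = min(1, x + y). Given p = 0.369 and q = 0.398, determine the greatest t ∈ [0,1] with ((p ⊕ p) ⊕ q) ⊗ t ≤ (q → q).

p ⊕ p = min(1, 0.369 + 0.369) = min(1, 0.738) = 0.738
(p ⊕ p) ⊕ q = min(1, 0.738 + 0.398) = min(1, 1.136) = 1.000
So the left factor is (p ⊕ p) ⊕ q = 1.000.
q → q = min(1, 1 − 0.398 + 0.398) = min(1, 1.000) = 1.000
So the right-hand bound is q → q = 1.000.
The residuum of the Łukasiewicz t-norm gives the supremum: min(1, 1 − 1.000 + 1.000).
1 − 1.000 + 1.000 = 1.000, so t = min(1, 1.000) = 1.000.
Check: 1.000 ⊗ 1.000 = max(0, 1.000) = 1.000 ≤ 1.000.

1.000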